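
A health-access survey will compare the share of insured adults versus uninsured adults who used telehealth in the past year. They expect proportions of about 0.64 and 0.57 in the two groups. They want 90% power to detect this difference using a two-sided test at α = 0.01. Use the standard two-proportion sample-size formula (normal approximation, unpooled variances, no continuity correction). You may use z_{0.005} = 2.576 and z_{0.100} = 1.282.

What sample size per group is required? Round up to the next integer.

n = 1445 per group

n = (z_{α/2} + z_β)² · [p₁(1−p₁) + p₂(1−p₂)] / (p₁ − p₂)²
  = (2.576 + 1.282)² · (0.64·0.36 + 0.57·0.43) / (0.07)²
  = (3.858)² · (0.2304 + 0.2451) / 0.0049
  = 14.8842 · 0.4755 / 0.0049
  = 1444.37
Round up → n = 1445 per group.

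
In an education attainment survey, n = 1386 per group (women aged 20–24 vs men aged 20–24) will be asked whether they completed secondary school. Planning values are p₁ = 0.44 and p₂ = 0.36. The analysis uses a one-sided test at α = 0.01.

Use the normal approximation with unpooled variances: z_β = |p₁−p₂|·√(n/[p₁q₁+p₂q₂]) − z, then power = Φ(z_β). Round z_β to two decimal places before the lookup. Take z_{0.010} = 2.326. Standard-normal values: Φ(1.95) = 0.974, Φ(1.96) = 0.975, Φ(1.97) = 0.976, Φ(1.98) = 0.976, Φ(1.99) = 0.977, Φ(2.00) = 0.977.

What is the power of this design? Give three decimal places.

Power ≈ 0.977

z_β = |p₁−p₂|·√(n/[p₁q₁+p₂q₂]) − z_α
    = 0.08 · √(1386/0.4768) − 2.326
    = 0.08 · 53.9155 − 2.326
    = 4.3132 − 2.326 = 1.9872 → 1.99
Power = Φ(1.99) = 0.977.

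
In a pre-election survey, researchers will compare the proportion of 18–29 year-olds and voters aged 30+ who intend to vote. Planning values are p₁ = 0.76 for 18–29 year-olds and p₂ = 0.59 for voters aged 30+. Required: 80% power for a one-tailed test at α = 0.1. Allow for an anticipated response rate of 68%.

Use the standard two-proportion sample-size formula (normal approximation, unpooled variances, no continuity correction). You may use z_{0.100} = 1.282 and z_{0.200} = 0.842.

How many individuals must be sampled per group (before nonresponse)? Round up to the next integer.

n = 98 per group

n = (z_α + z_β)² · [p₁(1−p₁) + p₂(1−p₂)] / (p₁ − p₂)²
  = (1.282 + 0.842)² · (0.76·0.24 + 0.59·0.41) / (0.17)²
  = (2.124)² · (0.1824 + 0.2419) / 0.0289
  = 4.5114 · 0.4243 / 0.0289
  = 66.23
Adjust for 68% response: 66.23 / 0.68 = 97.40.
Round up → n = 98 per group.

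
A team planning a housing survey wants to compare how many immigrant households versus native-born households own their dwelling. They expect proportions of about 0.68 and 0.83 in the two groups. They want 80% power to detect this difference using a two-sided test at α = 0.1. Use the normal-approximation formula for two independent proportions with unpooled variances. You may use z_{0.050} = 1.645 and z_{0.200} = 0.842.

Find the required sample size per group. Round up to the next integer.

n = 99 per group

n = (z_{α/2} + z_β)² · [p₁(1−p₁) + p₂(1−p₂)] / (p₁ − p₂)²
  = (1.645 + 0.842)² · (0.68·0.32 + 0.83·0.17) / (-0.15)²
  = (2.487)² · (0.2176 + 0.1411) / 0.0225
  = 6.1852 · 0.3587 / 0.0225
  = 98.61
Round up → n = 99 per group.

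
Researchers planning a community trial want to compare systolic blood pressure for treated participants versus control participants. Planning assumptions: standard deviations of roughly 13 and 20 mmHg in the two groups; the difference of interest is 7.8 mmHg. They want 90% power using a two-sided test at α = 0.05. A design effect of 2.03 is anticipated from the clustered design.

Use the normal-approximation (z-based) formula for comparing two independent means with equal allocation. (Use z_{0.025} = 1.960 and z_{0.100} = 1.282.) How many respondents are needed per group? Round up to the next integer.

n = 200 per group

n = (z_{α/2} + z_β)² · (σ₁² + σ₂²) / δ²
  = (1.960 + 1.282)² · (13² + 20² = 569) / 7.8²
  = 10.5106 · 569 / 60.84
  = 98.30
Design effect: 2.03 × 98.30 = 199.55.
Round up → n = 200 per group.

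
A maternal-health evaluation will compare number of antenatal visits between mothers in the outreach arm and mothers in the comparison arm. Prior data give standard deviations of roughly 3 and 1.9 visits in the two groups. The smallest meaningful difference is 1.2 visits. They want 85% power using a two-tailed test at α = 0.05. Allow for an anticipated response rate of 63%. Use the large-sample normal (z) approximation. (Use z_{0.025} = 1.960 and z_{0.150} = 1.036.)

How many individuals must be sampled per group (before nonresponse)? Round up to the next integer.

n = 125 per group

n = (z_{α/2} + z_β)² · (σ₁² + σ₂²) / δ²
  = (1.960 + 1.036)² · (3² + 1.9² = 12.61) / 1.2²
  = 8.9760 · 12.61 / 1.44
  = 78.60
Adjust for 63% response: 78.60 / 0.63 = 124.77.
Round up → n = 125 per group.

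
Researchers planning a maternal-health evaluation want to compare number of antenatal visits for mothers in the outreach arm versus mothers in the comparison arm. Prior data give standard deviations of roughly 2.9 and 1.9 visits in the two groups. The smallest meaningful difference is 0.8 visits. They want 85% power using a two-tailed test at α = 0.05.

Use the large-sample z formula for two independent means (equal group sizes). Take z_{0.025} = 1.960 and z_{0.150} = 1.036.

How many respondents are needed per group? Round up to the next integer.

n = 169 per group

n = (z_{α/2} + z_β)² · (σ₁² + σ₂²) / δ²
  = (1.960 + 1.036)² · (2.9² + 1.9² = 12.02) / 0.8²
  = 8.9760 · 12.02 / 0.64
  = 168.58
Round up → n = 169 per group.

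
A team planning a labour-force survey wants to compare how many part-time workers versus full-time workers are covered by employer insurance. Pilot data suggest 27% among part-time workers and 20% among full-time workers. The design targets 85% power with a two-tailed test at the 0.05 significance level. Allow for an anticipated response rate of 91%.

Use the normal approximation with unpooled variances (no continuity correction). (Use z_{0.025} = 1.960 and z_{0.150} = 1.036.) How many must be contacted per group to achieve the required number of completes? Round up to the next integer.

n = 719 per group

n = (z_{α/2} + z_β)² · [p₁(1−p₁) + p₂(1−p₂)] / (p₁ − p₂)²
  = (1.960 + 1.036)² · (0.27·0.73 + 0.20·0.80) / (0.07)²
  = (2.996)² · (0.1971 + 0.1600) / 0.0049
  = 8.9760 · 0.3571 / 0.0049
  = 654.15
Adjust for 91% response: 654.15 / 0.91 = 718.85.
Round up → n = 719 per group.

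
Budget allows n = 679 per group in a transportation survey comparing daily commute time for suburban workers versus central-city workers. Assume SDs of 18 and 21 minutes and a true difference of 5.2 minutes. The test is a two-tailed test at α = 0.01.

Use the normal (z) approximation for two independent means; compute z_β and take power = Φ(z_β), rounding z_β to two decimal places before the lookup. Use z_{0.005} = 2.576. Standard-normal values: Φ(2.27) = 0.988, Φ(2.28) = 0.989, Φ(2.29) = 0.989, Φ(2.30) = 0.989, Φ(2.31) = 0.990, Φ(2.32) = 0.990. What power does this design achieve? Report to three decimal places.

z_β = δ·√(n/(σ₁²+σ₂²)) − z_{α/2}
    = 5.2 · √(679/765) − 2.576
    = 5.2 · 0.94212 − 2.576
    = 4.8990 − 2.576 = 2.3230 → 2.32
Power = Φ(2.32) = 0.990.

Power ≈ 0.990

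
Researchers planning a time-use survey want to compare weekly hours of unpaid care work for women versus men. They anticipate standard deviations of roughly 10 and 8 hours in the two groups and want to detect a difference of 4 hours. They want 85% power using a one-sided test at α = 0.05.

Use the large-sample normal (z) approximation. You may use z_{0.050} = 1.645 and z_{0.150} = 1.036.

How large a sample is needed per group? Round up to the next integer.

n = (z_α + z_β)² · (σ₁² + σ₂²) / δ²
  = (1.645 + 1.036)² · (10² + 8² = 164) / 4²
  = 7.1878 · 164 / 16
  = 73.67
Round up → n = 74 per group.

n = 74 per group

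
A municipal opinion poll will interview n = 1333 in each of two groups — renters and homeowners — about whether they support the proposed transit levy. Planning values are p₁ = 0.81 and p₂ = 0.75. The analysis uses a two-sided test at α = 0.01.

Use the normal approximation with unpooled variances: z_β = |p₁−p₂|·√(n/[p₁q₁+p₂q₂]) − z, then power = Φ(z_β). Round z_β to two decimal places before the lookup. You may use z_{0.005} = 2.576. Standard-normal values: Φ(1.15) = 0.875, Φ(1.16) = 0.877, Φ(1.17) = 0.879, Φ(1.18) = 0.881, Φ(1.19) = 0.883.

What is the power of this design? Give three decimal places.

Power ≈ 0.879

z_β = |p₁−p₂|·√(n/[p₁q₁+p₂q₂]) − z_{α/2}
    = 0.06 · √(1333/0.3414) − 2.576
    = 0.06 · 62.4861 − 2.576
    = 3.7492 − 2.576 = 1.1732 → 1.17
Power = Φ(1.17) = 0.879.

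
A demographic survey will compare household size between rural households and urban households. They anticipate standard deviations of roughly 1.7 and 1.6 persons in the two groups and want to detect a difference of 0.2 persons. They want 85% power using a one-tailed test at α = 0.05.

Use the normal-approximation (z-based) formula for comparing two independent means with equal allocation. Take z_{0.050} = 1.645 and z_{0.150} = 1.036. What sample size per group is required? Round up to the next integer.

n = (z_α + z_β)² · (σ₁² + σ₂²) / δ²
  = (1.645 + 1.036)² · (1.7² + 1.6² = 5.45) / 0.2²
  = 7.1878 · 5.45 / 0.04
  = 979.33
Round up → n = 980 per group.

n = 980 per group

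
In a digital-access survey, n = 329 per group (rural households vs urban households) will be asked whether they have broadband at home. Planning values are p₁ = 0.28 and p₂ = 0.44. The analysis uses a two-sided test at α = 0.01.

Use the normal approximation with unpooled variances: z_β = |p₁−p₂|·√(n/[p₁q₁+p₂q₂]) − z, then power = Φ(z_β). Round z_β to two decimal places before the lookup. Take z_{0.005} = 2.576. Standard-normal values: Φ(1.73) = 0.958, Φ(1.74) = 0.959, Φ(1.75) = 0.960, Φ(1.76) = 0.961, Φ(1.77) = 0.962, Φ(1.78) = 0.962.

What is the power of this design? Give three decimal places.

z_β = |p₁−p₂|·√(n/[p₁q₁+p₂q₂]) − z_{α/2}
    = 0.16 · √(329/0.4480) − 2.576
    = 0.16 · 27.0994 − 2.576
    = 4.3359 − 2.576 = 1.7599 → 1.76
Power = Φ(1.76) = 0.961.

Power ≈ 0.961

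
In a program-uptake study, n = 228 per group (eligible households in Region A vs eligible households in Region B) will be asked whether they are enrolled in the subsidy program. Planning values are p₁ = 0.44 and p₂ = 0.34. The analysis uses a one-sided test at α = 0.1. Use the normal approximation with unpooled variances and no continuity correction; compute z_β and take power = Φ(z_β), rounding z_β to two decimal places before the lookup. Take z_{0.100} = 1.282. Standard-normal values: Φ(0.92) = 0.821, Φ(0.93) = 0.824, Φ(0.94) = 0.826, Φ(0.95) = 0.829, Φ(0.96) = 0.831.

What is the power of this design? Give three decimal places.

z_β = |p₁−p₂|·√(n/[p₁q₁+p₂q₂]) − z_α
    = 0.10 · √(228/0.4708) − 1.282
    = 0.10 · 22.0064 − 1.282
    = 2.2006 − 1.282 = 0.9186 → 0.92
Power = Φ(0.92) = 0.821.

Power ≈ 0.821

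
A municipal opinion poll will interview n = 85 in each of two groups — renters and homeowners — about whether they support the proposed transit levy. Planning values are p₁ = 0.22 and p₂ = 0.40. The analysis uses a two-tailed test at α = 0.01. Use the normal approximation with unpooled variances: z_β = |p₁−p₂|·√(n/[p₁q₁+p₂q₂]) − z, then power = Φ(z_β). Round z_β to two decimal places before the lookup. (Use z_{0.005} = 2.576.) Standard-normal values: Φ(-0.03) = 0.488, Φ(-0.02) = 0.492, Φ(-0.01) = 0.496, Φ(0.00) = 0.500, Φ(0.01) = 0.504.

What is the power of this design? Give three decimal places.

z_β = |p₁−p₂|·√(n/[p₁q₁+p₂q₂]) − z_{α/2}
    = 0.18 · √(85/0.4116) − 2.576
    = 0.18 · 14.3705 − 2.576
    = 2.5867 − 2.576 = 0.0107 → 0.01
Power = Φ(0.01) = 0.504.

Power ≈ 0.504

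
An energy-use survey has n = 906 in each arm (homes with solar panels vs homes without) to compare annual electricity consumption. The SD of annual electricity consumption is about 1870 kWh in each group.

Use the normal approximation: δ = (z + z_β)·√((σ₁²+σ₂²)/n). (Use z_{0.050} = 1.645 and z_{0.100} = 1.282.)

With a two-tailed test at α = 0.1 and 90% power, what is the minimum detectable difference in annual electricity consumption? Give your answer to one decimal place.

Minimum detectable difference ≈ 257.2 kWh

δ = (z_{α/2} + z_β) · √((σ₁²+σ₂²)/n)
  = (1.645 + 1.282) · √(6993800/906)
  = 2.927 · √7719.4
  = 2.927 · 87.8603
  = 257.1670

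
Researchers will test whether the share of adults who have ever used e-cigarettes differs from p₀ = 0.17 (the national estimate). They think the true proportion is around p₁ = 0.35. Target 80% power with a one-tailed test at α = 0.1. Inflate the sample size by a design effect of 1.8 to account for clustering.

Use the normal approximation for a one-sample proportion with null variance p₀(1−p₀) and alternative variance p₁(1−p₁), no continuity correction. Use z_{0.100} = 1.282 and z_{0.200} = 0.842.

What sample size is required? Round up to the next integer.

n = 44

n = [z_α·√(p₀q₀) + z_β·√(p₁q₁)]² / (p₁ − p₀)²
  = [1.282·√(0.17·0.83) + 0.842·√(0.35·0.65)]² / (0.18)²
  = [1.282·0.3756 + 0.842·0.4770]² / 0.0324
  = [0.8832]² / 0.0324
  = 24.07
Design effect: 1.8 × 24.07 = 43.33.
Round up → n = 44.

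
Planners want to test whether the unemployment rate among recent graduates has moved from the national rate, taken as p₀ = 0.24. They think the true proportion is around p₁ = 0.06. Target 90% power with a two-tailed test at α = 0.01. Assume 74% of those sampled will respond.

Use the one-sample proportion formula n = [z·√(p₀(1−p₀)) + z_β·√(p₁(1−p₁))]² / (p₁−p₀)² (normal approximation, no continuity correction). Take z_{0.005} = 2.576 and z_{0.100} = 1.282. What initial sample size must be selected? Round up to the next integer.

n = [z_{α/2}·√(p₀q₀) + z_β·√(p₁q₁)]² / (p₁ − p₀)²
  = [2.576·√(0.24·0.76) + 1.282·√(0.06·0.94)]² / (-0.18)²
  = [2.576·0.4271 + 1.282·0.2375]² / 0.0324
  = [1.4046]² / 0.0324
  = 60.89
Adjust for 74% response: 60.89 / 0.74 = 82.29.
Round up → n = 83.

n = 83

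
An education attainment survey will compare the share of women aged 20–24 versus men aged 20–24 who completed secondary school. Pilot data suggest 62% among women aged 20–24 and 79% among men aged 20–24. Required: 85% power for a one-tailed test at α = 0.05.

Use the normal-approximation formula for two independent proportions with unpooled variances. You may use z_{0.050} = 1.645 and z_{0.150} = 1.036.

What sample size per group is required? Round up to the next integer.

n = 100 per group

n = (z_α + z_β)² · [p₁(1−p₁) + p₂(1−p₂)] / (p₁ − p₂)²
  = (1.645 + 1.036)² · (0.62·0.38 + 0.79·0.21) / (-0.17)²
  = (2.681)² · (0.2356 + 0.1659) / 0.0289
  = 7.1878 · 0.4015 / 0.0289
  = 99.86
Round up → n = 100 per group.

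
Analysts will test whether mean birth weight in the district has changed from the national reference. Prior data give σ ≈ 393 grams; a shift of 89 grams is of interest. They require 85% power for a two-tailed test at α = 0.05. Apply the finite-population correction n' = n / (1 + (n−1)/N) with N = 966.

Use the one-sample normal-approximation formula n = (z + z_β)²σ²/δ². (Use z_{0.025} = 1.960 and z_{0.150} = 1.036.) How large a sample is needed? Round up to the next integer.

n = (z_{α/2} + z_β)² · σ² / δ²
  = (1.960 + 1.036)² · 393² / 89²
  = 8.9760 · 154449 / 7921
  = 175.02
Finite-population correction (N = 966): 175.02 / (1 + (175.02 − 1)/966) = 148.30.
Round up → n = 149.

n = 149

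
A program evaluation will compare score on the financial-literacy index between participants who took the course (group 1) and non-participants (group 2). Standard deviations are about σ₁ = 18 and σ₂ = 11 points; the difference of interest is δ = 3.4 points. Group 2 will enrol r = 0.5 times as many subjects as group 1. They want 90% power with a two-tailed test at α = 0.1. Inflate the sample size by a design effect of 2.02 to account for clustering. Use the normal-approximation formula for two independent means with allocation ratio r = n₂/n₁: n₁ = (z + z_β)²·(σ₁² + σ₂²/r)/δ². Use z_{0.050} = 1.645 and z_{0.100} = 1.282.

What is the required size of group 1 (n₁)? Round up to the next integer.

n₁ = 848

n₁ = (z_{α/2} + z_β)² · (σ₁² + σ₂²/r) / δ²
   = (1.645 + 1.282)² · (18² + 11²/0.5) / 3.4²
   = 8.5673 · (324 + 242) / 11.56
   = 8.5673 · 566 / 11.56
   = 419.47
Design effect: 2.02 × 419.47 = 847.34.
Round up → n₁ = 848; n₂ = r·n₁ = 0.5 × 848 = 424.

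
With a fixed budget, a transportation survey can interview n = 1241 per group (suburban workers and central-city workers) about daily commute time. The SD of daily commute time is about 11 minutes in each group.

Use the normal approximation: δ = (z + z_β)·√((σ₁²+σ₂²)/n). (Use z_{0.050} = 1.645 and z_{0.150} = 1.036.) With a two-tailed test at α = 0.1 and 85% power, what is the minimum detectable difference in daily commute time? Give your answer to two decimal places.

δ = (z_{α/2} + z_β) · √((σ₁²+σ₂²)/n)
  = (1.645 + 1.036) · √(242/1241)
  = 2.681 · √0.195
  = 2.681 · 0.4416
  = 1.1839

Minimum detectable difference ≈ 1.18 minutes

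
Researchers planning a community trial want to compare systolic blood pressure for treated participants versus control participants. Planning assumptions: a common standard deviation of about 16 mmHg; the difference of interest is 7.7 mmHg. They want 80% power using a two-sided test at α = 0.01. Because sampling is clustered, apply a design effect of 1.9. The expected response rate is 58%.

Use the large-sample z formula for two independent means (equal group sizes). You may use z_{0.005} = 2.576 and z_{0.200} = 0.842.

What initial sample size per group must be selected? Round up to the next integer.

n = (z_{α/2} + z_β)² · (σ₁² + σ₂²) / δ²
  = (2.576 + 0.842)² · (2·16² = 512) / 7.7²
  = 11.6827 · 512 / 59.29
  = 100.89
Design effect: 1.9 × 100.89 = 191.68.
Adjust for 58% response: 191.68 / 0.58 = 330.49.
Round up → n = 331 per group.

n = 331 per group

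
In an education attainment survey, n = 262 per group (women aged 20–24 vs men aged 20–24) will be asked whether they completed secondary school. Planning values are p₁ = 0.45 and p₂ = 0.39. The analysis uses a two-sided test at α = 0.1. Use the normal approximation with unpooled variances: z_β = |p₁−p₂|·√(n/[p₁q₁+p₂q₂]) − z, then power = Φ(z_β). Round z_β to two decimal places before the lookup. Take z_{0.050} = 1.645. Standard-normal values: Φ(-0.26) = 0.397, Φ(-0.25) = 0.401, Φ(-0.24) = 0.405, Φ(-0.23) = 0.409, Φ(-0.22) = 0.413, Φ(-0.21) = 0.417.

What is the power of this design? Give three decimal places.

Power ≈ 0.401

z_β = |p₁−p₂|·√(n/[p₁q₁+p₂q₂]) − z_{α/2}
    = 0.06 · √(262/0.4854) − 1.645
    = 0.06 · 23.2328 − 1.645
    = 1.3940 − 1.645 = -0.2510 → -0.25
Power = Φ(-0.25) = 0.401.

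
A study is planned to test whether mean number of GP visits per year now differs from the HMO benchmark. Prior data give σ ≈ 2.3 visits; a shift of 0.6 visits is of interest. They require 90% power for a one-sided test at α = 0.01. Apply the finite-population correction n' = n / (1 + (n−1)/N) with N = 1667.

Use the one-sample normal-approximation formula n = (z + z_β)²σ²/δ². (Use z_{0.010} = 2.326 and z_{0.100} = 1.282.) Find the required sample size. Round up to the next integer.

n = 172

n = (z_α + z_β)² · σ² / δ²
  = (2.326 + 1.282)² · 2.3² / 0.6²
  = 13.0177 · 5.29 / 0.36
  = 191.29
Finite-population correction (N = 1667): 191.29 / (1 + (191.29 − 1)/1667) = 171.69.
Round up → n = 172.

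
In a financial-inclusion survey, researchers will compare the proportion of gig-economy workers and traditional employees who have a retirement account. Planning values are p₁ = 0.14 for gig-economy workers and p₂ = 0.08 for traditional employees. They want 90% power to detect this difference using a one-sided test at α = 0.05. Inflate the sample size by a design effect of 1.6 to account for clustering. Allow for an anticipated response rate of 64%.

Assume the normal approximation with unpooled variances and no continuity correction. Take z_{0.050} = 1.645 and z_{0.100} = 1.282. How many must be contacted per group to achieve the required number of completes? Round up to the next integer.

n = 1155 per group

n = (z_α + z_β)² · [p₁(1−p₁) + p₂(1−p₂)] / (p₁ − p₂)²
  = (1.645 + 1.282)² · (0.14·0.86 + 0.08·0.92) / (0.06)²
  = (2.927)² · (0.1204 + 0.0736) / 0.0036
  = 8.5673 · 0.1940 / 0.0036
  = 461.68
Design effect: 1.6 × 461.68 = 738.69.
Adjust for 64% response: 738.69 / 0.64 = 1154.21.
Round up → n = 1155 per group.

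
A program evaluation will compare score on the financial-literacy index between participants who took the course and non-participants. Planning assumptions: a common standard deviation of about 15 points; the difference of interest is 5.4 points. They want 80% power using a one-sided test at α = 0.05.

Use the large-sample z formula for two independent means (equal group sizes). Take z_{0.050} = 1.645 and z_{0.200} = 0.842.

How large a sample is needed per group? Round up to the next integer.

n = 96 per group

n = (z_α + z_β)² · (σ₁² + σ₂²) / δ²
  = (1.645 + 0.842)² · (2·15² = 450) / 5.4²
  = 6.1852 · 450 / 29.16
  = 95.45
Round up → n = 96 per group.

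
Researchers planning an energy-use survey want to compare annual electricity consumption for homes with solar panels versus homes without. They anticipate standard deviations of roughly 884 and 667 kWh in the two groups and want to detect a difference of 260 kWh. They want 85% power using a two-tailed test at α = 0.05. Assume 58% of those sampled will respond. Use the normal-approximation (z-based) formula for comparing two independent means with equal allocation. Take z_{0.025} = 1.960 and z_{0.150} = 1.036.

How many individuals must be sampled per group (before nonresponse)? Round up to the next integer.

n = 281 per group

n = (z_{α/2} + z_β)² · (σ₁² + σ₂²) / δ²
  = (1.960 + 1.036)² · (884² + 667² = 1226345) / 260²
  = 8.9760 · 1226345 / 67600
  = 162.84
Adjust for 58% response: 162.84 / 0.58 = 280.75.
Round up → n = 281 per group.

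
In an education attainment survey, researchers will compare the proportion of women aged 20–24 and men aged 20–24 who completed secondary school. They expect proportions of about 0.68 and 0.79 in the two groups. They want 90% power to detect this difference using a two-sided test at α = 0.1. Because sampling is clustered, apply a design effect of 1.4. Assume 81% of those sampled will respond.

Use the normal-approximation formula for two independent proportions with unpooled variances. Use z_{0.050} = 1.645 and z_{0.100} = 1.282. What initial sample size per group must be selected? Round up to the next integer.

n = (z_{α/2} + z_β)² · [p₁(1−p₁) + p₂(1−p₂)] / (p₁ − p₂)²
  = (1.645 + 1.282)² · (0.68·0.32 + 0.79·0.21) / (-0.11)²
  = (2.927)² · (0.2176 + 0.1659) / 0.0121
  = 8.5673 · 0.3835 / 0.0121
  = 271.53
Design effect: 1.4 × 271.53 = 380.15.
Adjust for 81% response: 380.15 / 0.81 = 469.32.
Round up → n = 470 per group.

n = 470 per group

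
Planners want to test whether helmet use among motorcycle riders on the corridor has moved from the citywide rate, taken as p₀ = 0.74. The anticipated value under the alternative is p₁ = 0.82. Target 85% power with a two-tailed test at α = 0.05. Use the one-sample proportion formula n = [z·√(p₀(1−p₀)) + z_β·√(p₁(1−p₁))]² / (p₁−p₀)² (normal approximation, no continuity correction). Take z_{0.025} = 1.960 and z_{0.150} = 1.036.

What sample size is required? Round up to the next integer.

n = [z_{α/2}·√(p₀q₀) + z_β·√(p₁q₁)]² / (p₁ − p₀)²
  = [1.960·√(0.74·0.26) + 1.036·√(0.82·0.18)]² / (0.08)²
  = [1.960·0.4386 + 1.036·0.3842]² / 0.0064
  = [1.2577]² / 0.0064
  = 247.17
Round up → n = 248.

n = 248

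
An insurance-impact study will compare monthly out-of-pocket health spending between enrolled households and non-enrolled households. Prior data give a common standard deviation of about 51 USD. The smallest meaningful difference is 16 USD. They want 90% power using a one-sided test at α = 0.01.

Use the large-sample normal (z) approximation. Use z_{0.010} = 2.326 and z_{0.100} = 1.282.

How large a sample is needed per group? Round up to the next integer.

n = 265 per group

n = (z_α + z_β)² · (σ₁² + σ₂²) / δ²
  = (2.326 + 1.282)² · (2·51² = 5202) / 16²
  = 13.0177 · 5202 / 256
  = 264.52
Round up → n = 265 per group.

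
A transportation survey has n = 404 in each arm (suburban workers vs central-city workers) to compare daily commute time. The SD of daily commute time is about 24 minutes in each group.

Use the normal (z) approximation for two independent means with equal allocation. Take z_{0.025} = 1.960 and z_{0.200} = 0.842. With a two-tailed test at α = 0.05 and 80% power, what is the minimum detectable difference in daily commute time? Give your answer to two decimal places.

δ = (z_{α/2} + z_β) · √((σ₁²+σ₂²)/n)
  = (1.960 + 0.842) · √(1152/404)
  = 2.802 · √2.8515
  = 2.802 · 1.6886
  = 4.7316

Minimum detectable difference ≈ 4.73 minutes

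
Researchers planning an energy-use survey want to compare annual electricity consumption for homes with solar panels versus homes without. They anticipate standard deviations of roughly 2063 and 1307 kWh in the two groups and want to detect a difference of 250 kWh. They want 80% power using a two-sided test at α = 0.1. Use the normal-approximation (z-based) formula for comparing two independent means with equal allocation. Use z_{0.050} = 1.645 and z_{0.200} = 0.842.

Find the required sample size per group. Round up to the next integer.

n = (z_{α/2} + z_β)² · (σ₁² + σ₂²) / δ²
  = (1.645 + 0.842)² · (2063² + 1307² = 5964218) / 250²
  = 6.1852 · 5964218 / 62500
  = 590.24
Round up → n = 591 per group.

n = 591 per group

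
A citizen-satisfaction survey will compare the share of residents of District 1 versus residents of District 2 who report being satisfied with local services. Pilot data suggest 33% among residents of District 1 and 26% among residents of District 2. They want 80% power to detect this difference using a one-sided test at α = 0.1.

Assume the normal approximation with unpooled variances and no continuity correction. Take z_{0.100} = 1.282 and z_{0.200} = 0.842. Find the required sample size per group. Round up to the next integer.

n = 381 per group

n = (z_α + z_β)² · [p₁(1−p₁) + p₂(1−p₂)] / (p₁ − p₂)²
  = (1.282 + 0.842)² · (0.33·0.67 + 0.26·0.74) / (0.07)²
  = (2.124)² · (0.2211 + 0.1924) / 0.0049
  = 4.5114 · 0.4135 / 0.0049
  = 380.70
Round up → n = 381 per group.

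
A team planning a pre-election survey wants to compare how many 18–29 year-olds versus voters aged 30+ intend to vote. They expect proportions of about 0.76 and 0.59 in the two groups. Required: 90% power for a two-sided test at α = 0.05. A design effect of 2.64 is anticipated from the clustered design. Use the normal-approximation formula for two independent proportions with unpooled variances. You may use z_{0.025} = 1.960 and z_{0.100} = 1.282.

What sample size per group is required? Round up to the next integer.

n = (z_{α/2} + z_β)² · [p₁(1−p₁) + p₂(1−p₂)] / (p₁ − p₂)²
  = (1.960 + 1.282)² · (0.76·0.24 + 0.59·0.41) / (0.17)²
  = (3.242)² · (0.1824 + 0.2419) / 0.0289
  = 10.5106 · 0.4243 / 0.0289
  = 154.31
Design effect: 2.64 × 154.31 = 407.39.
Round up → n = 408 per group.

n = 408 per group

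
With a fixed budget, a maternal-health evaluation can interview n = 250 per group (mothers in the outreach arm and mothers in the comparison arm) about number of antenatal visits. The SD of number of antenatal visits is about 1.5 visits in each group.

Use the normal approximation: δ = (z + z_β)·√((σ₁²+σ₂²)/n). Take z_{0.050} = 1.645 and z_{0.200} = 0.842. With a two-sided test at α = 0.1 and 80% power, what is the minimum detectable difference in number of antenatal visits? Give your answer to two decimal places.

δ = (z_{α/2} + z_β) · √((σ₁²+σ₂²)/n)
  = (1.645 + 0.842) · √(4.5/250)
  = 2.487 · √0.018
  = 2.487 · 0.1342
  = 0.3337

Minimum detectable difference ≈ 0.33 visits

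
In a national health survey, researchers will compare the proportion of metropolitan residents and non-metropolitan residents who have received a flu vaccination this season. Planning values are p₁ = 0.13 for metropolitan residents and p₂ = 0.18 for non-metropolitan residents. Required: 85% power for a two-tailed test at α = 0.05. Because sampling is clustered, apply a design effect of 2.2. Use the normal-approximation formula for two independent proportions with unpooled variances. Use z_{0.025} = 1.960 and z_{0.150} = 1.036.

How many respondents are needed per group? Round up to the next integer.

n = (z_{α/2} + z_β)² · [p₁(1−p₁) + p₂(1−p₂)] / (p₁ − p₂)²
  = (1.960 + 1.036)² · (0.13·0.87 + 0.18·0.82) / (-0.05)²
  = (2.996)² · (0.1131 + 0.1476) / 0.0025
  = 8.9760 · 0.2607 / 0.0025
  = 936.02
Design effect: 2.2 × 936.02 = 2059.24.
Round up → n = 2060 per group.

n = 2060 per group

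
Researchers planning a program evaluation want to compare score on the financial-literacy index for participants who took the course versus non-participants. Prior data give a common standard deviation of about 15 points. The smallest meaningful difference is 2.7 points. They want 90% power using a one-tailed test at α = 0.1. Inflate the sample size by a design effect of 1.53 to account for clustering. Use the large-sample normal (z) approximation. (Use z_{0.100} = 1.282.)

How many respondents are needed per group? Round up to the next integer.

n = (z_α + z_β)² · (σ₁² + σ₂²) / δ²
  = (1.282 + 1.282)² · (2·15² = 450) / 2.7²
  = 6.5741 · 450 / 7.29
  = 405.81
Design effect: 1.53 × 405.81 = 620.89.
Round up → n = 621 per group.

n = 621 per group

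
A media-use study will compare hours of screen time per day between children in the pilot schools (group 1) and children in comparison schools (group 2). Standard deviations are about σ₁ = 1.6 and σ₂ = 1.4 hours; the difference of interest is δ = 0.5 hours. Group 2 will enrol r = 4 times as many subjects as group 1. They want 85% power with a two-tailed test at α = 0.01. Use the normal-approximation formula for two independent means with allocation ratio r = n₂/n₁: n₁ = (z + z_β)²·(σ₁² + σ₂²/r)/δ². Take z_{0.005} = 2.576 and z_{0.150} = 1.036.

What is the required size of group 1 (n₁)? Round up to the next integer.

n₁ = 160

n₁ = (z_{α/2} + z_β)² · (σ₁² + σ₂²/r) / δ²
   = (2.576 + 1.036)² · (1.6² + 1.4²/4) / 0.5²
   = 13.0465 · (2.56 + 0.49) / 0.25
   = 13.0465 · 3.05 / 0.25
   = 159.17
Round up → n₁ = 160; n₂ = r·n₁ = 4 × 160 = 640.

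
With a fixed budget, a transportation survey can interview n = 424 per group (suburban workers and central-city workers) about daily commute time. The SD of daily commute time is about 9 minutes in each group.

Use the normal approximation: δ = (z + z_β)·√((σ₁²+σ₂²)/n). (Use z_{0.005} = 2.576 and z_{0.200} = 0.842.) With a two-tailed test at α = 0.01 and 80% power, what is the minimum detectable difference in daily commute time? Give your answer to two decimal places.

δ = (z_{α/2} + z_β) · √((σ₁²+σ₂²)/n)
  = (2.576 + 0.842) · √(162/424)
  = 3.418 · √0.38208
  = 3.418 · 0.6181
  = 2.1127

Minimum detectable difference ≈ 2.11 minutes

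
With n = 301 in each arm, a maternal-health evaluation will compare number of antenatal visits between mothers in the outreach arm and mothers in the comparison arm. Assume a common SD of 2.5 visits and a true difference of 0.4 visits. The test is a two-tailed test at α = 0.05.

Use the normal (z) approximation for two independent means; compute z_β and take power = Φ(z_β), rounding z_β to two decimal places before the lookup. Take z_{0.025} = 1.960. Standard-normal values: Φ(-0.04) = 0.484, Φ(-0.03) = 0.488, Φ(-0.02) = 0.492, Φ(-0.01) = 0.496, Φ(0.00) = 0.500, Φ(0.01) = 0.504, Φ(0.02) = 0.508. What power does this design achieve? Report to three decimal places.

z_β = δ·√(n/(σ₁²+σ₂²)) − z_{α/2}
    = 0.4 · √(301/12.5) − 1.960
    = 0.4 · 4.90714 − 1.960
    = 1.9629 − 1.960 = 0.0029 → 0.00
Power = Φ(0.00) = 0.500.

Power ≈ 0.500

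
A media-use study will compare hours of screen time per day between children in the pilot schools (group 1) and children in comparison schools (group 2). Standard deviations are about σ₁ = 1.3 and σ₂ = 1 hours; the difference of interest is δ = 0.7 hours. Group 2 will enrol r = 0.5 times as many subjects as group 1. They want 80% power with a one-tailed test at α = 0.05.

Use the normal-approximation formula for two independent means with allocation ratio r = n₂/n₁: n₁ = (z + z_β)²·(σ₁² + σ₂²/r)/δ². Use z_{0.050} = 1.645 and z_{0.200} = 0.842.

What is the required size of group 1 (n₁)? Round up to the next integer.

n₁ = 47

n₁ = (z_α + z_β)² · (σ₁² + σ₂²/r) / δ²
   = (1.645 + 0.842)² · (1.3² + 1²/0.5) / 0.7²
   = 6.1852 · (1.69 + 2) / 0.49
   = 6.1852 · 3.69 / 0.49
   = 46.58
Round up → n₁ = 47; n₂ = r·n₁ = 0.5 × 47 = 24.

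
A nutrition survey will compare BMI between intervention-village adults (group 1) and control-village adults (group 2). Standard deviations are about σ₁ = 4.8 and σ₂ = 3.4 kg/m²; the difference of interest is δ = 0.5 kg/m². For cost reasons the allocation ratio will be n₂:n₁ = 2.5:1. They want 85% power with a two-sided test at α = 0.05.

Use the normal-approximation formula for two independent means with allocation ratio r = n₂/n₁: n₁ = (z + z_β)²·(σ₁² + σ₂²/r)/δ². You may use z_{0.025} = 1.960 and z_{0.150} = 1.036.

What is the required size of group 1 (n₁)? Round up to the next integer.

n₁ = 994

n₁ = (z_{α/2} + z_β)² · (σ₁² + σ₂²/r) / δ²
   = (1.960 + 1.036)² · (4.8² + 3.4²/2.5) / 0.5²
   = 8.9760 · (23.04 + 4.624) / 0.25
   = 8.9760 · 27.664 / 0.25
   = 993.25
Round up → n₁ = 994; n₂ = r·n₁ = 2.5 × 994 = 2485.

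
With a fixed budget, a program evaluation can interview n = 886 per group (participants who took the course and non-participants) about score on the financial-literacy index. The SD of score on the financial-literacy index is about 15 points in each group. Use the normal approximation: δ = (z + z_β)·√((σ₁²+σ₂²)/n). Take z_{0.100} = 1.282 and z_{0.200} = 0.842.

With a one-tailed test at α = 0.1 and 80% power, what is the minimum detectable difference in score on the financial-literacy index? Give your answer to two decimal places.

δ = (z_α + z_β) · √((σ₁²+σ₂²)/n)
  = (1.282 + 0.842) · √(450/886)
  = 2.124 · √0.5079
  = 2.124 · 0.7127
  = 1.5137

Minimum detectable difference ≈ 1.51 points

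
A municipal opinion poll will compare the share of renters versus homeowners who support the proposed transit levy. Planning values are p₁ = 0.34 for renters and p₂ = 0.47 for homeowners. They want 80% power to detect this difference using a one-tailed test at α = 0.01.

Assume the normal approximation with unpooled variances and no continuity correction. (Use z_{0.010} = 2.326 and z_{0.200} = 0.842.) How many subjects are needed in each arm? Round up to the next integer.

n = (z_α + z_β)² · [p₁(1−p₁) + p₂(1−p₂)] / (p₁ − p₂)²
  = (2.326 + 0.842)² · (0.34·0.66 + 0.47·0.53) / (-0.13)²
  = (3.168)² · (0.2244 + 0.2491) / 0.0169
  = 10.0362 · 0.4735 / 0.0169
  = 281.19
Round up → n = 282 per group.

n = 282 per group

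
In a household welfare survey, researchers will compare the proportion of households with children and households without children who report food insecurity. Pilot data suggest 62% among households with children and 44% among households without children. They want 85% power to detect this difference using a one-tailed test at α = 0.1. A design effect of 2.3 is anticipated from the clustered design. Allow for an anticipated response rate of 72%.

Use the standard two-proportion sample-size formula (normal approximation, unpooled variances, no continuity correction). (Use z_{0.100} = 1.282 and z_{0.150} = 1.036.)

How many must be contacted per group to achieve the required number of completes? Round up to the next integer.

n = 256 per group

n = (z_α + z_β)² · [p₁(1−p₁) + p₂(1−p₂)] / (p₁ − p₂)²
  = (1.282 + 1.036)² · (0.62·0.38 + 0.44·0.56) / (0.18)²
  = (2.318)² · (0.2356 + 0.2464) / 0.0324
  = 5.3731 · 0.4820 / 0.0324
  = 79.93
Design effect: 2.3 × 79.93 = 183.85.
Adjust for 72% response: 183.85 / 0.72 = 255.34.
Round up → n = 256 per group.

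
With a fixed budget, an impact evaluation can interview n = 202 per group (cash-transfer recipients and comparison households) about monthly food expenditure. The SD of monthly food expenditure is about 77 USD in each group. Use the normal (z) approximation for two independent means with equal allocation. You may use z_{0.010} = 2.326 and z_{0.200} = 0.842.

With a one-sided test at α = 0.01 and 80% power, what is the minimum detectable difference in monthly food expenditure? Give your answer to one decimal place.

δ = (z_α + z_β) · √((σ₁²+σ₂²)/n)
  = (2.326 + 0.842) · √(11858/202)
  = 3.168 · √58.703
  = 3.168 · 7.6618
  = 24.2725

Minimum detectable difference ≈ 24.3 USD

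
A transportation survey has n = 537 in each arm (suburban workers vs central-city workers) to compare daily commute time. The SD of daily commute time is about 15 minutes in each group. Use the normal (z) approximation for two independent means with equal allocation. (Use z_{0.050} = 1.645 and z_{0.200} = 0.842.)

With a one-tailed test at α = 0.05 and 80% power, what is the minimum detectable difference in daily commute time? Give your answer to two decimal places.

Minimum detectable difference ≈ 2.28 minutes

δ = (z_α + z_β) · √((σ₁²+σ₂²)/n)
  = (1.645 + 0.842) · √(450/537)
  = 2.487 · √0.83799
  = 2.487 · 0.9154
  = 2.2766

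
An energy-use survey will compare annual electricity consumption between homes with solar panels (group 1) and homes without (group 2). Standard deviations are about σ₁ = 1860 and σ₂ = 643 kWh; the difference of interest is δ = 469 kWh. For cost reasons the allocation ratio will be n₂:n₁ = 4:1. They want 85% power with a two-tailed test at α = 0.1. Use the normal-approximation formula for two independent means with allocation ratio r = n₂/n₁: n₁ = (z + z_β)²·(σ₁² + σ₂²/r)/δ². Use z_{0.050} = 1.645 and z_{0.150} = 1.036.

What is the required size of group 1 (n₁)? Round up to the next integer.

n₁ = 117

n₁ = (z_{α/2} + z_β)² · (σ₁² + σ₂²/r) / δ²
   = (1.645 + 1.036)² · (1860² + 643²/4) / 469²
   = 7.1878 · (3459600 + 103362.2) / 219961
   = 7.1878 · 3562962.2 / 219961
   = 116.43
Round up → n₁ = 117; n₂ = r·n₁ = 4 × 117 = 468.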